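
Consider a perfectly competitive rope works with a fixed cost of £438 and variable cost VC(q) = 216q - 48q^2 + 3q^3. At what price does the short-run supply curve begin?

£24 per unit

Short-run supply begins at min AVC. From VC = 216q - 48q^2 + 3q^3, AVC = 216 - 48q + 3q^2.
At the minimum of AVC, MC = AVC. MC = 216 - 96q + 9q^2; setting MC = AVC gives 6q^2 - 48q = 0, so q = 8. min AVC = 24.
The firm shuts down for any P below £24.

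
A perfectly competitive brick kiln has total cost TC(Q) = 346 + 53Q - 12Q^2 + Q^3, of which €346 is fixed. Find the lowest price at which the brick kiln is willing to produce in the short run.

€17 per unit

The shutdown price is the minimum of AVC. VC = 53Q - 12Q^2 + Q^3, so AVC = 53 - 12Q + Q^2.
dAVC/dQ = -12 + 2Q = 0 gives Q = 6. min AVC = 53 - 12·6 + 6^2 = 17.
For P < €17 the firm produces nothing.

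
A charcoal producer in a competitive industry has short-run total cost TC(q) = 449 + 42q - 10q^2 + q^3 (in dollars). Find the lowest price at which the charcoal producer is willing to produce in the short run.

$17 per unit

The shutdown price is the minimum of AVC. VC = 42q - 10q^2 + q^3, so AVC = 42 - 10q + q^2.
At the minimum of AVC, MC = AVC. MC = 42 - 20q + 3q^2; setting MC = AVC gives 2q^2 - 10q = 0, so q = 5. min AVC = 17.
So the shutdown price is $17.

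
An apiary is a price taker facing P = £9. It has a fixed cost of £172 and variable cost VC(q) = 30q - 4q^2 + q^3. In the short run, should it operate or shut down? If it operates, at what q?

Shut down

From TC, MC = TC'(q) = 30 - 8q + 3q^2 and AVC = VC/q = 30 - 4q + q^2.
AVC hits its minimum where MC = AVC, at q = 2, giving min AVC = 30 - 4·2 + 2^2 = £26.
With P < min AVC (£9 < £26), every unit sold adds to the loss.
Best response: produce nothing and absorb the £172 fixed cost.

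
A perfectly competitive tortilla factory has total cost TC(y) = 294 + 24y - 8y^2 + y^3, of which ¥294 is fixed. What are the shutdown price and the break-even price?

Shutdown price = ¥8; break-even price = ¥59

AVC = 24 - 8y + y^2; minimized at y = 4, giving min AVC = ¥8. That is the shutdown price.
ATC = 294/y + 24 - 8y + y^2. Setting dATC/dy = −294/y^2 − 8 + 2y = 0 gives y = 7 (since 2·7^3 − 8·7^2 = 294).
min ATC = 294/7 + 24 − 8·7 + 7^2 = ¥59. That is the break-even price.
For ¥8 ≤ P < ¥59 the firm produces at a loss; below ¥8 it shuts down.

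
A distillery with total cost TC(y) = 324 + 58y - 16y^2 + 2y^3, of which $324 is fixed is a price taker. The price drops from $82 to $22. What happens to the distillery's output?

MC = 58 - 32y + 6y^2; the shutdown threshold is min AVC = $26 (at y = 4).
With P = $82 above the shutdown price, P = MC gives y = 6.
At P = $22 < min AVC = $26, price no longer covers variable cost at any output, so the firm shuts down: y = 0.

Output falls from 6 to 0 (the firm shuts down)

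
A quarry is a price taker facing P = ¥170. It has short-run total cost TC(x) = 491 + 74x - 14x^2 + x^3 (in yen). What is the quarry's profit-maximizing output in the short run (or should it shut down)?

Produce at x = 12

From TC, MC = TC'(x) = 74 - 28x + 3x^2 and AVC = VC/x = 74 - 14x + x^2.
The AVC parabola has its vertex at x = 14/2 = 7, where AVC = 74 - 14·7 + 7^2 = ¥25.
Since P = ¥170 ≥ min AVC = ¥25, price covers variable cost and the firm should produce.
Solving P = MC: -96 - 28x + 3x^2 = 0 ⇒ x = -8/3 or 12. On the upward-sloping branch, x* = 12.
Check: AVC at x = 12 is ¥50 ≤ P, so revenue covers variable cost.
Profit = P·x − TC = 170·12 − 1091 = ¥949.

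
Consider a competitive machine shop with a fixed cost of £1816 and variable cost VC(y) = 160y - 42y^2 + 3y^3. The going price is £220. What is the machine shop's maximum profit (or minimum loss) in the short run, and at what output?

Profit = -£16 at y = 10

AVC = 160 - 42y + 3y^2; min AVC = £13 at y = 7. Since P = £220 ≥ min AVC, the firm produces.
MC = 160 - 84y + 9y^2. Setting P = MC and taking the root on the rising branch gives y* = 10.
TR = 220·10 = 2200. TC = 1816 + 400 = 2216. Profit = 2200 − 2216 = -£16.
Shutting down would mean losing the fixed cost of £1816, so operating at a loss of £16 is better by £1800.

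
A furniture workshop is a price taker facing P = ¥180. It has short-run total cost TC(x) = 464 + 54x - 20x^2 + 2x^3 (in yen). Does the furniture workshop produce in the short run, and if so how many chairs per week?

From TC, MC = TC'(x) = 54 - 40x + 6x^2 and AVC = VC/x = 54 - 20x + 2x^2.
AVC hits its minimum where MC = AVC, at x = 5, giving min AVC = 54 - 20·5 + 2·5^2 = ¥4.
P = ¥180 exceeds min AVC = ¥4, so the firm stays open.
P = MC gives -126 - 40x + 6x^2 = 0, with roots -7/3 and 9. Take the larger (rising MC): x* = 9.
Check: AVC at x = 9 is ¥36 ≤ P, so revenue covers variable cost.
Profit = P·x − TC = 180·9 − 788 = ¥832.

Produce at x = 9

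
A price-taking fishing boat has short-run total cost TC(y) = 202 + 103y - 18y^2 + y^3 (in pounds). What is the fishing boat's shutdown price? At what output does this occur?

Short-run supply begins at min AVC. From VC = 103y - 18y^2 + y^3, AVC = 103 - 18y + y^2.
dAVC/dy = -18 + 2y = 0 gives y = 9. min AVC = 103 - 18·9 + 9^2 = 22.
For P < £22 the firm produces nothing.

£22 per unit, at y = 9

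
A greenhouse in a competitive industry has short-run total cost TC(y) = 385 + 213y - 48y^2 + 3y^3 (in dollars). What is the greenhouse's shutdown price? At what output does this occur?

$21 per unit, at y = 8

Short-run supply begins at min AVC. From VC = 213y - 48y^2 + 3y^3, AVC = 213 - 48y + 3y^2.
At the minimum of AVC, MC = AVC. MC = 213 - 96y + 9y^2; setting MC = AVC gives 6y^2 - 48y = 0, so y = 8. min AVC = 21.
So the shutdown price is $21.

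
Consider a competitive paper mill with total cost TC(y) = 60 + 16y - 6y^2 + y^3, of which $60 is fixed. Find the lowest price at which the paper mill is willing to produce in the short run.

$7 per unit

Short-run supply begins at min AVC. From VC = 16y - 6y^2 + y^3, AVC = 16 - 6y + y^2.
At the minimum of AVC, MC = AVC. MC = 16 - 12y + 3y^2; setting MC = AVC gives 2y^2 - 6y = 0, so y = 3. min AVC = 7.
So the shutdown price is $7.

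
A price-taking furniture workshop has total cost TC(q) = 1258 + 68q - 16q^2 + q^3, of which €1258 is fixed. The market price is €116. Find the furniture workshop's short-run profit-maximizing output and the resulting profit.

AVC = 68 - 16q + q^2 has its minimum €4 at q = 8; price €116 clears that bar, so the firm operates.
MC = 68 - 32q + 3q^2. Setting P = MC and taking the root on the rising branch gives q* = 12.
TR = 116·12 = 1392. TC = 1258 + 240 = 1498. Profit = 1392 − 1498 = -€106.
By producing, the firm covers all variable cost plus €1152 of fixed cost; shutting down would lose the full €1258.

Profit = -€106 at q = 12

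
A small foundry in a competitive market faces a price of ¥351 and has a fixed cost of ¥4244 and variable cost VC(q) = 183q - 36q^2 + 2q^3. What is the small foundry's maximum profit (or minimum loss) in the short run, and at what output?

Profit = -¥324 at q = 14

AVC = 183 - 36q + 2q^2; min AVC = ¥21 at q = 9. Since P = ¥351 ≥ min AVC, the firm produces.
With MC = 183 - 72q + 6q^2, P = MC on the upward-sloping part at q* = 14.
TR = 351·14 = 4914. TC = 4244 + 994 = 5238. Profit = 4914 − 5238 = -¥324.
That loss of ¥324 beats the ¥4244 the firm would lose by shutting down; producing recovers ¥3920 of fixed cost.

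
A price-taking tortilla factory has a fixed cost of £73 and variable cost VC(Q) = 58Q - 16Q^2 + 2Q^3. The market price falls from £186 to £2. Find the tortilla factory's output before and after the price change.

Output falls from 8 to 0 (the firm shuts down)

AVC = 58 - 16Q + 2Q^2, minimized at Q = 4 where min AVC = £26. MC = 58 - 32Q + 6Q^2.
With P = £186 above the shutdown price, P = MC gives Q = 8.
At P = £2 < min AVC = £26, price no longer covers variable cost at any output, so the firm shuts down: Q = 0.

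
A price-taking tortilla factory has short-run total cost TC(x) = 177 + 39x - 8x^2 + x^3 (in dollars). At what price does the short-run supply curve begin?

$23 per unit

The shutdown price is the minimum of AVC. VC = 39x - 8x^2 + x^3, so AVC = 39 - 8x + x^2.
dAVC/dx = -8 + 2x = 0 gives x = 4. min AVC = 39 - 8·4 + 4^2 = 23.
The firm shuts down for any P below $23.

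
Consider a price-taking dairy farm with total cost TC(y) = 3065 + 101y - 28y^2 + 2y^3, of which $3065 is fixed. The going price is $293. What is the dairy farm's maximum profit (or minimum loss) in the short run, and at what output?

AVC = 101 - 28y + 2y^2 has its minimum $3 at y = 7; price $293 clears that bar, so the firm operates.
MC = 101 - 56y + 6y^2. Setting P = MC and taking the root on the rising branch gives y* = 12.
TR = 293·12 = 3516. TC = 3065 + 636 = 3701. Profit = 3516 − 3701 = -$185.
Shutting down would mean losing the fixed cost of $3065, so operating at a loss of $185 is better by $2880.

Profit = -$185 at y = 12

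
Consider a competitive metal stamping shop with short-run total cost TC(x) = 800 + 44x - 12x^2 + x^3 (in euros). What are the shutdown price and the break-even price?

AVC = 44 - 12x + x^2; minimized at x = 6, giving min AVC = €8. That is the shutdown price.
ATC = 800/x + 44 - 12x + x^2. Setting dATC/dx = −800/x^2 − 12 + 2x = 0 gives x = 10 (since 2·10^3 − 12·10^2 = 800).
min ATC = 800/10 + 44 − 12·10 + 10^2 = €104. That is the break-even price.
For €8 ≤ P < €104 the firm produces at a loss; below €8 it shuts down.

Shutdown price = €8; break-even price = €104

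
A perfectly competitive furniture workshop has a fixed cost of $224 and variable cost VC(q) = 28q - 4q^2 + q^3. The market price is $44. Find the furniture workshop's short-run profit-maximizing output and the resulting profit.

Profit = -$160 at q = 4

AVC = 28 - 4q + q^2; min AVC = $24 at q = 2. Since P = $44 ≥ min AVC, the firm produces.
With MC = 28 - 8q + 3q^2, P = MC on the upward-sloping part at q* = 4.
TR = 44·4 = 176. TC = 224 + 112 = 336. Profit = 176 − 336 = -$160.
By producing, the firm covers all variable cost plus $64 of fixed cost; shutting down would lose the full $224.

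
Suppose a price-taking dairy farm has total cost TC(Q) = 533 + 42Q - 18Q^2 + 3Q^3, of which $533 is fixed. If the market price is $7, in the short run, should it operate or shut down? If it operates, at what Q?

From TC, MC = TC'(Q) = 42 - 36Q + 9Q^2 and AVC = VC/Q = 42 - 18Q + 3Q^2.
The AVC parabola has its vertex at Q = 18/6 = 3, where AVC = 42 - 18·3 + 3·3^2 = $15.
P = $7 lies below min AVC = $15; no output level covers variable cost.
Best response: produce nothing and absorb the $533 fixed cost.

Shut down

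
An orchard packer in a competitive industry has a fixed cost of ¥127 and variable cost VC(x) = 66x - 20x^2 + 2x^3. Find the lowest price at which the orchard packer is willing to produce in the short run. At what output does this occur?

¥16 per unit, at x = 5

Short-run supply begins at min AVC. From VC = 66x - 20x^2 + 2x^3, AVC = 66 - 20x + 2x^2.
At the minimum of AVC, MC = AVC. MC = 66 - 40x + 6x^2; setting MC = AVC gives 4x^2 - 20x = 0, so x = 5. min AVC = 16.
For P < ¥16 the firm produces nothing.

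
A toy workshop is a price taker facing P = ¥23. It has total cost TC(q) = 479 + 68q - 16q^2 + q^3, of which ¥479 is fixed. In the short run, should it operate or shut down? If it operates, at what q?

From TC, MC = TC'(q) = 68 - 32q + 3q^2 and AVC = VC/q = 68 - 16q + q^2.
AVC is minimized where dAVC/dq = -16 + 2q = 0, at q = 8; min AVC = 68 - 16·8 + 8^2 = ¥4.
Because ¥23 ≥ ¥4, revenue can cover variable cost; the firm operates.
Solving P = MC: 45 - 32q + 3q^2 = 0 ⇒ q = 5/3 or 9. On the upward-sloping branch, q* = 9.
Check: AVC at q = 9 is ¥5 ≤ P, so revenue covers variable cost.
Profit = P·q − TC = 23·9 − 524 = -¥317, a loss, but smaller than the ¥479 fixed cost the firm would lose by shutting down.

Produce at q = 9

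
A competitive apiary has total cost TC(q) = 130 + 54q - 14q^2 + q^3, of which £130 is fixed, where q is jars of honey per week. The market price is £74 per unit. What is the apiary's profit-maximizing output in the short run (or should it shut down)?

Produce at q = 10

From TC, MC = TC'(q) = 54 - 28q + 3q^2 and AVC = VC/q = 54 - 14q + q^2.
AVC is minimized where dAVC/dq = -14 + 2q = 0, at q = 7; min AVC = 54 - 14·7 + 7^2 = £5.
Since P = £74 ≥ min AVC = £5, price covers variable cost and the firm should produce.
P = MC gives -20 - 28q + 3q^2 = 0, with roots -2/3 and 10. Take the larger (rising MC): q* = 10.
Check: AVC at q = 10 is £14 ≤ P, so revenue covers variable cost.
Profit = P·q − TC = 74·10 − 270 = £470.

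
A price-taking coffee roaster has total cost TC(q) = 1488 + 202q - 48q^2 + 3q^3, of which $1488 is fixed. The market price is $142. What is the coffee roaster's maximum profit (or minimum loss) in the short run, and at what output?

Profit = -$288 at q = 10

AVC = 202 - 48q + 3q^2 has its minimum $10 at q = 8; price $142 clears that bar, so the firm operates.
With MC = 202 - 96q + 9q^2, P = MC on the upward-sloping part at q* = 10.
TR = 142·10 = 1420. TC = 1488 + 220 = 1708. Profit = 1420 − 1708 = -$288.
Shutting down would mean losing the fixed cost of $1488, so operating at a loss of $288 is better by $1200.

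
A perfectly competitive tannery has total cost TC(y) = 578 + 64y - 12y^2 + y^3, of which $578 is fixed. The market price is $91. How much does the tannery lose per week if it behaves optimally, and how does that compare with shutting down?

Profit = -$92 at y = 9

AVC = 64 - 12y + y^2; min AVC = $28 at y = 6. Since P = $91 ≥ min AVC, the firm produces.
MC = 64 - 24y + 3y^2. Setting P = MC and taking the root on the rising branch gives y* = 9.
TR = 91·9 = 819. TC = 578 + 333 = 911. Profit = 819 − 911 = -$92.
By producing, the firm covers all variable cost plus $486 of fixed cost; shutting down would lose the full $578.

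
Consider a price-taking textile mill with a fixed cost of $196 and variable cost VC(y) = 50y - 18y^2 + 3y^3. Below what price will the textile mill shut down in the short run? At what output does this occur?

$23 per unit, at y = 3

The firm shuts down when price falls below the minimum of average variable cost. AVC = VC/y = 50 - 18y + 3y^2.
At the minimum of AVC, MC = AVC. MC = 50 - 36y + 9y^2; setting MC = AVC gives 6y^2 - 18y = 0, so y = 3. min AVC = 23.
For P < $23 the firm produces nothing.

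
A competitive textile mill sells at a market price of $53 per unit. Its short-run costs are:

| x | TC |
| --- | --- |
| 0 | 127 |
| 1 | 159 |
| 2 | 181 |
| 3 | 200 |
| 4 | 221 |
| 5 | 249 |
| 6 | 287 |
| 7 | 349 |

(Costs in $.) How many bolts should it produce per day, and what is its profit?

x = 6; profit = $31

Tabulate TR − TC: x=0: -127; x=1: -106; x=2: -75; x=3: -41; x=4: -9; x=5: 16; x=6: 31; x=7: 22.
Profit is maximized at x = 6. AVC there is 160/6 = $26.67 ≤ P, so producing beats shutting down (which would give -$127).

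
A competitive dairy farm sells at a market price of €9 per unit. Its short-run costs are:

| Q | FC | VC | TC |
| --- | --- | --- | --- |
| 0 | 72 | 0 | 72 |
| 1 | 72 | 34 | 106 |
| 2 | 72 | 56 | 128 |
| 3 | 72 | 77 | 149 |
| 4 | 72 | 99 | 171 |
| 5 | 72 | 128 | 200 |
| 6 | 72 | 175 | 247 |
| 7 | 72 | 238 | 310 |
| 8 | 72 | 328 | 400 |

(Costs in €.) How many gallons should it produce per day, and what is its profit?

Q = 0 (shut down); profit = -€72

Tabulate TR − TC: Q=0: -72; Q=1: -97; Q=2: -110; Q=3: -122; Q=4: -135; Q=5: -155; Q=6: -193; Q=7: -247; Q=8: -328.
Profit is highest at Q = 0. Equivalently, the lowest AVC in the table is 99/4 ≈ €24.75 at Q = 4, and P = €9 falls below it — price never covers variable cost, so the firm shuts down and loses only its fixed cost.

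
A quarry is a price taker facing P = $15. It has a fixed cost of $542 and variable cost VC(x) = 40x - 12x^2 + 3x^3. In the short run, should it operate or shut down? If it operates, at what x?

Shut down

Variable cost is VC = 40x - 12x^2 + 3x^3, so AVC = VC/x = 40 - 12x + 3x^2 and MC = dTC/dx = 40 - 24x + 9x^2.
AVC is minimized where dAVC/dx = -12 + 6x = 0, at x = 2; min AVC = 40 - 12·2 + 3·2^2 = $28.
P = $15 lies below min AVC = $28; no output level covers variable cost.
The firm minimizes its loss by shutting down and losing only its fixed cost of $542.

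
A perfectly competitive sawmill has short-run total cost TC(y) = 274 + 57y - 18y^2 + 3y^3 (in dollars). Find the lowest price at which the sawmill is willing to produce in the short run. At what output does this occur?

The shutdown price is the minimum of AVC. VC = 57y - 18y^2 + 3y^3, so AVC = 57 - 18y + 3y^2.
At the minimum of AVC, MC = AVC. MC = 57 - 36y + 9y^2; setting MC = AVC gives 6y^2 - 18y = 0, so y = 3. min AVC = 30.
So the shutdown price is $30.

$30 per unit, at y = 3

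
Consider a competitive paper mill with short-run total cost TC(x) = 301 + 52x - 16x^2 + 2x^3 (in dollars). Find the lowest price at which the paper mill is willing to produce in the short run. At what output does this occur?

$20 per unit, at x = 4

Short-run supply begins at min AVC. From VC = 52x - 16x^2 + 2x^3, AVC = 52 - 16x + 2x^2.
dAVC/dx = -16 + 4x = 0 gives x = 4. min AVC = 52 - 16·4 + 2·4^2 = 20.
For P < $20 the firm produces nothing.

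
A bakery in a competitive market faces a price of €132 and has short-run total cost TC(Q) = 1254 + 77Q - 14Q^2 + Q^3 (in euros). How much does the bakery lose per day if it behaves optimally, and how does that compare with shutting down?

Profit = -€286 at Q = 11

AVC = 77 - 14Q + Q^2 has its minimum €28 at Q = 7; price €132 clears that bar, so the firm operates.
With MC = 77 - 28Q + 3Q^2, P = MC on the upward-sloping part at Q* = 11.
TR = 132·11 = 1452. TC = 1254 + 484 = 1738. Profit = 1452 − 1738 = -€286.
That loss of €286 beats the €1254 the firm would lose by shutting down; producing recovers €968 of fixed cost.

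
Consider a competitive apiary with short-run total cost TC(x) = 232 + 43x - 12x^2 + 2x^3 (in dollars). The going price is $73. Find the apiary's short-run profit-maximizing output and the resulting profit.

Profit = -$32 at x = 5

AVC = 43 - 12x + 2x^2 has its minimum $25 at x = 3; price $73 clears that bar, so the firm operates.
MC = 43 - 24x + 6x^2. Setting P = MC and taking the root on the rising branch gives x* = 5.
TR = 73·5 = 365. TC = 232 + 165 = 397. Profit = 365 − 397 = -$32.
Shutting down would mean losing the fixed cost of $232, so operating at a loss of $32 is better by $200.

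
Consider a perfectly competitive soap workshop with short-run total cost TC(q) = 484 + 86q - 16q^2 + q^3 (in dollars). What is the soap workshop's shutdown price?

The shutdown price is the minimum of AVC. VC = 86q - 16q^2 + q^3, so AVC = 86 - 16q + q^2.
At the minimum of AVC, MC = AVC. MC = 86 - 32q + 3q^2; setting MC = AVC gives 2q^2 - 16q = 0, so q = 8. min AVC = 22.
For P < $22 the firm produces nothing.

$22 per unit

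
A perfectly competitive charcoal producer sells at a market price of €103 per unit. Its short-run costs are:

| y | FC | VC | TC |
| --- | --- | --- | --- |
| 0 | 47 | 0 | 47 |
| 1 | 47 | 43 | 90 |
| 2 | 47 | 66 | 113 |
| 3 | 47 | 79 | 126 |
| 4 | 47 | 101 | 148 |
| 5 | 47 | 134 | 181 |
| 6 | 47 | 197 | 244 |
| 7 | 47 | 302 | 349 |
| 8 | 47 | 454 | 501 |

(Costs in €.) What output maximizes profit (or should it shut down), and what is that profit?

y = 6; profit = €374

Tabulate TR − TC: y=0: -47; y=1: 13; y=2: 93; y=3: 183; y=4: 264; y=5: 334; y=6: 374; y=7: 372; y=8: 323.
Profit is maximized at y = 6. AVC there is 197/6 = €32.83 ≤ P, so producing beats shutting down (which would give -€47).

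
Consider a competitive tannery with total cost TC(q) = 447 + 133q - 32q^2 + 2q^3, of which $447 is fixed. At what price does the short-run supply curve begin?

$5 per unit

The firm shuts down when price falls below the minimum of average variable cost. AVC = VC/q = 133 - 32q + 2q^2.
dAVC/dq = -32 + 4q = 0 gives q = 8. min AVC = 133 - 32·8 + 2·8^2 = 5.
So the shutdown price is $5.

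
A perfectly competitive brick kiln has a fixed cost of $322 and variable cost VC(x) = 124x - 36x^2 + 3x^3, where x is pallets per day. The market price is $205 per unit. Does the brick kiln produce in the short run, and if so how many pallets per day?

Strip out fixed cost: VC = 124x - 36x^2 + 3x^3. Then AVC = 124 - 36x + 3x^2 and MC = 124 - 72x + 9x^2.
AVC hits its minimum where MC = AVC, at x = 6, giving min AVC = 124 - 36·6 + 3·6^2 = $16.
P = $205 exceeds min AVC = $16, so the firm stays open.
P = MC gives -81 - 72x + 9x^2 = 0, with roots -1 and 9. Take the larger (rising MC): x* = 9.
Check: AVC at x = 9 is $43 ≤ P, so revenue covers variable cost.
Profit = P·x − TC = 205·9 − 709 = $1136.

Produce at x = 9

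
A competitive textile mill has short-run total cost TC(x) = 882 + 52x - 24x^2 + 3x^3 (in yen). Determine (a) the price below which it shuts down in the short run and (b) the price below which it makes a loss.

Shutdown price = ¥4; break-even price = ¥157

AVC = 52 - 24x + 3x^2; minimized at x = 4, giving min AVC = ¥4. That is the shutdown price.
ATC = 882/x + 52 - 24x + 3x^2. Setting dATC/dx = −882/x^2 − 24 + 6x = 0 gives x = 7 (since 6·7^3 − 24·7^2 = 882).
min ATC = 882/7 + 52 − 24·7 + 3·7^2 = ¥157. That is the break-even price.
For ¥4 ≤ P < ¥157 the firm produces at a loss; below ¥4 it shuts down.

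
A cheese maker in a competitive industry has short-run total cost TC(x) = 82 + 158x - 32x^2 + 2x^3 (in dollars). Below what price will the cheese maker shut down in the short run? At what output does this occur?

The shutdown price is the minimum of AVC. VC = 158x - 32x^2 + 2x^3, so AVC = 158 - 32x + 2x^2.
dAVC/dx = -32 + 4x = 0 gives x = 8. min AVC = 158 - 32·8 + 2·8^2 = 30.
For P < $30 the firm produces nothing.

$30 per unit, at x = 8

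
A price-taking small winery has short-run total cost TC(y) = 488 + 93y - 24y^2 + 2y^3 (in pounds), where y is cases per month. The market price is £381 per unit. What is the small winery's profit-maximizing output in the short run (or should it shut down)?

Produce at y = 12

Strip out fixed cost: VC = 93y - 24y^2 + 2y^3. Then AVC = 93 - 24y + 2y^2 and MC = 93 - 48y + 6y^2.
The AVC parabola has its vertex at y = 24/4 = 6, where AVC = 93 - 24·6 + 2·6^2 = £21.
Because £381 ≥ £21, revenue can cover variable cost; the firm operates.
Set P = MC: 381 = 93 - 48y + 6y^2 → -288 - 48y + 6y^2 = 0. The roots are y = -4 and y = 12; the profit-maximizing output is on the rising part of MC, so y* = 12.
Check: AVC at y = 12 is £93 ≤ P, so revenue covers variable cost.
Profit = P·y − TC = 381·12 − 1604 = £2968.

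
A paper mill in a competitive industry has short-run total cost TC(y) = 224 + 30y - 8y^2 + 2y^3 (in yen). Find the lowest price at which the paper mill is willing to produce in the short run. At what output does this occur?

The shutdown price is the minimum of AVC. VC = 30y - 8y^2 + 2y^3, so AVC = 30 - 8y + 2y^2.
At the minimum of AVC, MC = AVC. MC = 30 - 16y + 6y^2; setting MC = AVC gives 4y^2 - 8y = 0, so y = 2. min AVC = 22.
So the shutdown price is ¥22.

¥22 per unit, at y = 2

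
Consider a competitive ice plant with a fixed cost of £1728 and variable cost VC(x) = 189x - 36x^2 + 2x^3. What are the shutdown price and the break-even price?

Shutdown price = £27; break-even price = £189

AVC = 189 - 36x + 2x^2; minimized at x = 9, giving min AVC = £27. That is the shutdown price.
ATC = 1728/x + 189 - 36x + 2x^2. Setting dATC/dx = −1728/x^2 − 36 + 4x = 0 gives x = 12 (since 4·12^3 − 36·12^2 = 1728).
min ATC = 1728/12 + 189 − 36·12 + 2·12^2 = £189. That is the break-even price.
Between these two prices the firm operates at a loss; above £189 it earns a profit.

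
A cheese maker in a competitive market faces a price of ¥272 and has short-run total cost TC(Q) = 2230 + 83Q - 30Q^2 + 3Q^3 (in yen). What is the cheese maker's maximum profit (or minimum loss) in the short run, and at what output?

AVC = 83 - 30Q + 3Q^2; min AVC = ¥8 at Q = 5. Since P = ¥272 ≥ min AVC, the firm produces.
With MC = 83 - 60Q + 9Q^2, P = MC on the upward-sloping part at Q* = 9.
TR = 272·9 = 2448. TC = 2230 + 504 = 2734. Profit = 2448 − 2734 = -¥286.
That loss of ¥286 beats the ¥2230 the firm would lose by shutting down; producing recovers ¥1944 of fixed cost.

Profit = -¥286 at Q = 9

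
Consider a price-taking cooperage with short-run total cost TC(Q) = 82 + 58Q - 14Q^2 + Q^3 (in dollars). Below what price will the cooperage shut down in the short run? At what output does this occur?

$9 per unit, at Q = 7

The firm shuts down when price falls below the minimum of average variable cost. AVC = VC/Q = 58 - 14Q + Q^2.
dAVC/dQ = -14 + 2Q = 0 gives Q = 7. min AVC = 58 - 14·7 + 7^2 = 9.
For P < $9 the firm produces nothing.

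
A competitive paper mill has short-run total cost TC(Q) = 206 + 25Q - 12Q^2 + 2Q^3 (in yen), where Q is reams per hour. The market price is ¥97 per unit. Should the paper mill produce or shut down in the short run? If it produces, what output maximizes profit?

Produce at Q = 6

Variable cost is VC = 25Q - 12Q^2 + 2Q^3, so AVC = VC/Q = 25 - 12Q + 2Q^2 and MC = dTC/dQ = 25 - 24Q + 6Q^2.
AVC is minimized where dAVC/dQ = -12 + 4Q = 0, at Q = 3; min AVC = 25 - 12·3 + 2·3^2 = ¥7.
Because ¥97 ≥ ¥7, revenue can cover variable cost; the firm operates.
Solving P = MC: -72 - 24Q + 6Q^2 = 0 ⇒ Q = -2 or 6. On the upward-sloping branch, Q* = 6.
Check: AVC at Q = 6 is ¥25 ≤ P, so revenue covers variable cost.
Profit = P·Q − TC = 97·6 − 356 = ¥226.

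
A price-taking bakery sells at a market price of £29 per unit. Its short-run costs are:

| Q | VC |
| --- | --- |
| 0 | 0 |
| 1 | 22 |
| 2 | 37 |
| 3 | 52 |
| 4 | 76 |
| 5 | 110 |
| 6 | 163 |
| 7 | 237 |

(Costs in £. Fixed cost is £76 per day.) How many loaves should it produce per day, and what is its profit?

Q = 4; profit = -£36

Tabulate TR − TC: Q=0: -76; Q=1: -69; Q=2: -55; Q=3: -41; Q=4: -36; Q=5: -41; Q=6: -65; Q=7: -110.
Profit is maximized at Q = 4. AVC there is 76/4 = £19 ≤ P, so producing beats shutting down (which would give -£76).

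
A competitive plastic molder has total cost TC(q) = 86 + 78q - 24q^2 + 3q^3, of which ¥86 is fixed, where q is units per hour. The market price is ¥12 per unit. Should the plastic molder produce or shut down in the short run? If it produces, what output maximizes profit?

Strip out fixed cost: VC = 78q - 24q^2 + 3q^3. Then AVC = 78 - 24q + 3q^2 and MC = 78 - 48q + 9q^2.
AVC is minimized where dAVC/dq = -24 + 6q = 0, at q = 4; min AVC = 78 - 24·4 + 3·4^2 = ¥30.
With P < min AVC (¥12 < ¥30), every unit sold adds to the loss.
Best response: produce nothing and absorb the ¥86 fixed cost.

Shut down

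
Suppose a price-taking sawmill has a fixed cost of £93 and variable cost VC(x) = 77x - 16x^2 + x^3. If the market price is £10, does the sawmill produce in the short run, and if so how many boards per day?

Shut down

Strip out fixed cost: VC = 77x - 16x^2 + x^3. Then AVC = 77 - 16x + x^2 and MC = 77 - 32x + 3x^2.
AVC hits its minimum where MC = AVC, at x = 8, giving min AVC = 77 - 16·8 + 8^2 = £13.
Since P = £10 < min AVC = £13, price fails to cover variable cost at any output.
Best response: produce nothing and absorb the £93 fixed cost.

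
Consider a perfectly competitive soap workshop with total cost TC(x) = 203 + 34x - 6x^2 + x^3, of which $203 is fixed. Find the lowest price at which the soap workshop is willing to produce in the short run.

$25 per unit

The shutdown price is the minimum of AVC. VC = 34x - 6x^2 + x^3, so AVC = 34 - 6x + x^2.
At the minimum of AVC, MC = AVC. MC = 34 - 12x + 3x^2; setting MC = AVC gives 2x^2 - 6x = 0, so x = 3. min AVC = 25.
So the shutdown price is $25.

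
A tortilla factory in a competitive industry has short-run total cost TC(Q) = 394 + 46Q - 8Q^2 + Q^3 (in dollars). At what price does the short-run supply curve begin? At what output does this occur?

$30 per unit, at Q = 4

Short-run supply begins at min AVC. From VC = 46Q - 8Q^2 + Q^3, AVC = 46 - 8Q + Q^2.
dAVC/dQ = -8 + 2Q = 0 gives Q = 4. min AVC = 46 - 8·4 + 4^2 = 30.
So the shutdown price is $30.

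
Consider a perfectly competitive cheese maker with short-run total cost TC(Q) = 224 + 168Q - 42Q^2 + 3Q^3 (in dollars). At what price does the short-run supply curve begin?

The shutdown price is the minimum of AVC. VC = 168Q - 42Q^2 + 3Q^3, so AVC = 168 - 42Q + 3Q^2.
dAVC/dQ = -42 + 6Q = 0 gives Q = 7. min AVC = 168 - 42·7 + 3·7^2 = 21.
For P < $21 the firm produces nothing.

$21 per unit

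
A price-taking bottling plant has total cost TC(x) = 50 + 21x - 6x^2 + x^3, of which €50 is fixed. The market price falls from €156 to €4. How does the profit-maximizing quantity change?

Output falls from 9 to 0 (the firm shuts down)

MC = 21 - 12x + 3x^2; the shutdown threshold is min AVC = €12 (at x = 3).
With P = €156 above the shutdown price, P = MC gives x = 9.
At P = €4 < min AVC = €12, price no longer covers variable cost at any output, so the firm shuts down: x = 0.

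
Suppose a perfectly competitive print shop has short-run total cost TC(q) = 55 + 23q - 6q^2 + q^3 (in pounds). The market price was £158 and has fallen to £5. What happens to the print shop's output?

Output falls from 9 to 0 (the firm shuts down)

AVC = 23 - 6q + q^2, minimized at q = 3 where min AVC = £14. MC = 23 - 12q + 3q^2.
With P = £158 above the shutdown price, P = MC gives q = 9.
At P = £5 < min AVC = £14, price no longer covers variable cost at any output, so the firm shuts down: q = 0.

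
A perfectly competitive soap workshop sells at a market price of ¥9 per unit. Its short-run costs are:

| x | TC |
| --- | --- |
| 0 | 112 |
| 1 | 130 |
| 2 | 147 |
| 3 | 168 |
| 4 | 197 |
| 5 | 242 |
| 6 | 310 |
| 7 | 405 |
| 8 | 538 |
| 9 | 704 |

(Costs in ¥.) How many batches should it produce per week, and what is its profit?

Tabulate TR − TC: x=0: -112; x=1: -121; x=2: -129; x=3: -141; x=4: -161; x=5: -197; x=6: -256; x=7: -342; x=8: -466; x=9: -623.
Profit is highest at x = 0. Equivalently, the lowest AVC in the table is 35/2 ≈ ¥17.50 at x = 2, and P = ¥9 falls below it — price never covers variable cost, so the firm shuts down and loses only its fixed cost.

x = 0 (shut down); profit = -¥112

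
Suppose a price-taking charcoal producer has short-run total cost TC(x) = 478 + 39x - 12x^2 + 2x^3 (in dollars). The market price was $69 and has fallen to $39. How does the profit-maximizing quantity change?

AVC = 39 - 12x + 2x^2, minimized at x = 3 where min AVC = $21. MC = 39 - 24x + 6x^2.
At P = $69 ≥ min AVC, set P = MC on the rising branch: x = 5.
At P = $39 ≥ min AVC, set P = MC: x = 4. The firm stays open but cuts output.

Output falls from 5 to 4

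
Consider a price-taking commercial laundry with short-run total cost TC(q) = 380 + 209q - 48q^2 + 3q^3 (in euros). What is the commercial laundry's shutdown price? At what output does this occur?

€17 per unit, at q = 8

The firm shuts down when price falls below the minimum of average variable cost. AVC = VC/q = 209 - 48q + 3q^2.
dAVC/dq = -48 + 6q = 0 gives q = 8. min AVC = 209 - 48·8 + 3·8^2 = 17.
So the shutdown price is €17.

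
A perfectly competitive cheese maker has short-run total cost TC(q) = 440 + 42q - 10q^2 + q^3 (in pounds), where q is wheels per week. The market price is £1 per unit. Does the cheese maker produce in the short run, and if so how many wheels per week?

From TC, MC = TC'(q) = 42 - 20q + 3q^2 and AVC = VC/q = 42 - 10q + q^2.
AVC is minimized where dAVC/dq = -10 + 2q = 0, at q = 5; min AVC = 42 - 10·5 + 5^2 = £17.
Since P = £1 < min AVC = £17, price fails to cover variable cost at any output.
Best response: produce nothing and absorb the £440 fixed cost.

Shut down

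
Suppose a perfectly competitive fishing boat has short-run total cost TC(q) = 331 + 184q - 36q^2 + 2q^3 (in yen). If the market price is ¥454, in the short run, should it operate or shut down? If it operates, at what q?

From TC, MC = TC'(q) = 184 - 72q + 6q^2 and AVC = VC/q = 184 - 36q + 2q^2.
The AVC parabola has its vertex at q = 36/4 = 9, where AVC = 184 - 36·9 + 2·9^2 = ¥22.
Because ¥454 ≥ ¥22, revenue can cover variable cost; the firm operates.
P = MC gives -270 - 72q + 6q^2 = 0, with roots -3 and 15. Take the larger (rising MC): q* = 15.
Check: AVC at q = 15 is ¥94 ≤ P, so revenue covers variable cost.
Profit = P·q − TC = 454·15 − 1741 = ¥5069.

Produce at q = 15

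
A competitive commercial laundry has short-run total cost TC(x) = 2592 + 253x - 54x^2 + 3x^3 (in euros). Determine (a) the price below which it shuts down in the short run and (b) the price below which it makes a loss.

AVC = 253 - 54x + 3x^2; minimized at x = 9, giving min AVC = €10. That is the shutdown price.
ATC = 2592/x + 253 - 54x + 3x^2. Setting dATC/dx = −2592/x^2 − 54 + 6x = 0 gives x = 12 (since 6·12^3 − 54·12^2 = 2592).
min ATC = 2592/12 + 253 − 54·12 + 3·12^2 = €253. That is the break-even price.
Between these two prices the firm operates at a loss; above €253 it earns a profit.

Shutdown price = €10; break-even price = €253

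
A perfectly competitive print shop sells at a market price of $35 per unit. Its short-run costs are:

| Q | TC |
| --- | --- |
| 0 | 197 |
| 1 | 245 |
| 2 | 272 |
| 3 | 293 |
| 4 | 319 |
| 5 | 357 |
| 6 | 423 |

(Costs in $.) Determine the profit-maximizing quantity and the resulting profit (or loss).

Q = 4; profit = -$179

Tabulate TR − TC: Q=0: -197; Q=1: -210; Q=2: -202; Q=3: -188; Q=4: -179; Q=5: -182; Q=6: -213.
Profit is maximized at Q = 4. AVC there is 122/4 = $30.50 ≤ P, so producing beats shutting down (which would give -$197).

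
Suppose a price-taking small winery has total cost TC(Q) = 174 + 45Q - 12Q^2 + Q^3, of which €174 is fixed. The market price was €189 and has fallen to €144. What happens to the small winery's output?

MC = 45 - 24Q + 3Q^2; the shutdown threshold is min AVC = €9 (at Q = 6).
With P = €189 above the shutdown price, P = MC gives Q = 12.
At P = €144 ≥ min AVC, set P = MC: Q = 11. The firm stays open but cuts output.

Output falls from 12 to 11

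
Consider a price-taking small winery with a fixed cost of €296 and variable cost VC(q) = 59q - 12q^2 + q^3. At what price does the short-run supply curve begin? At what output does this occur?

€23 per unit, at q = 6

The shutdown price is the minimum of AVC. VC = 59q - 12q^2 + q^3, so AVC = 59 - 12q + q^2.
At the minimum of AVC, MC = AVC. MC = 59 - 24q + 3q^2; setting MC = AVC gives 2q^2 - 12q = 0, so q = 6. min AVC = 23.
The firm shuts down for any P below €23.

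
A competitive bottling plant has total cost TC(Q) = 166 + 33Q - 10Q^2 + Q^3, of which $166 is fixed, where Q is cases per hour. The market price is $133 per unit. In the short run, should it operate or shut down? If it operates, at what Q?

Produce at Q = 10

Variable cost is VC = 33Q - 10Q^2 + Q^3, so AVC = VC/Q = 33 - 10Q + Q^2 and MC = dTC/dQ = 33 - 20Q + 3Q^2.
AVC is minimized where dAVC/dQ = -10 + 2Q = 0, at Q = 5; min AVC = 33 - 10·5 + 5^2 = $8.
P = $133 exceeds min AVC = $8, so the firm stays open.
P = MC gives -100 - 20Q + 3Q^2 = 0, with roots -10/3 and 10. Take the larger (rising MC): Q* = 10.
Check: AVC at Q = 10 is $33 ≤ P, so revenue covers variable cost.
Profit = P·Q − TC = 133·10 − 496 = $834.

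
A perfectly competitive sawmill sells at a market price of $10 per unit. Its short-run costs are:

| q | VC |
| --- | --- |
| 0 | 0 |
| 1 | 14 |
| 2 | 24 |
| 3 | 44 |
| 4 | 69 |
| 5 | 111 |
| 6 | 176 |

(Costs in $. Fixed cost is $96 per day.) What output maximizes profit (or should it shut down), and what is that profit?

q = 0 (shut down); profit = -$96

Tabulate TR − TC: q=0: -96; q=1: -100; q=2: -100; q=3: -110; q=4: -125; q=5: -157; q=6: -212.
Profit is highest at q = 0. Equivalently, the lowest AVC in the table is 24/2 ≈ $12 at q = 2, and P = $10 falls below it — price never covers variable cost, so the firm shuts down and loses only its fixed cost.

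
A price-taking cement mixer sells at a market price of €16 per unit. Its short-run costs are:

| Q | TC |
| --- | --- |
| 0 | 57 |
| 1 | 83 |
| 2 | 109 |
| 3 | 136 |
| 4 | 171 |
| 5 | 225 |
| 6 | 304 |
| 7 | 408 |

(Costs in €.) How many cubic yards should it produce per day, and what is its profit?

Tabulate TR − TC: Q=0: -57; Q=1: -67; Q=2: -77; Q=3: -88; Q=4: -107; Q=5: -145; Q=6: -208; Q=7: -296.
Profit is highest at Q = 0. Equivalently, the lowest AVC in the table is 26/1 ≈ €26 at Q = 1, and P = €16 falls below it — price never covers variable cost, so the firm shuts down and loses only its fixed cost.

Q = 0 (shut down); profit = -€57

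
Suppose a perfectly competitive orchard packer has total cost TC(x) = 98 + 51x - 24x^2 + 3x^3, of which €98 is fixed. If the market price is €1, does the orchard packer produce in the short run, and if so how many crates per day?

From TC, MC = TC'(x) = 51 - 48x + 9x^2 and AVC = VC/x = 51 - 24x + 3x^2.
The AVC parabola has its vertex at x = 24/6 = 4, where AVC = 51 - 24·4 + 3·4^2 = €3.
With P < min AVC (€1 < €3), every unit sold adds to the loss.
Best response: produce nothing and absorb the €98 fixed cost.

Shut down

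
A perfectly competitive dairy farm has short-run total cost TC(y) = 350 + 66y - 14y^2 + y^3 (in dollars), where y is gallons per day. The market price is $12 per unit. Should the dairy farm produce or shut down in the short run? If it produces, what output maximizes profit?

Variable cost is VC = 66y - 14y^2 + y^3, so AVC = VC/y = 66 - 14y + y^2 and MC = dTC/dy = 66 - 28y + 3y^2.
AVC is minimized where dAVC/dy = -14 + 2y = 0, at y = 7; min AVC = 66 - 14·7 + 7^2 = $17.
With P < min AVC ($12 < $17), every unit sold adds to the loss.
Shutting down limits the loss to fixed cost, $350.

Shut down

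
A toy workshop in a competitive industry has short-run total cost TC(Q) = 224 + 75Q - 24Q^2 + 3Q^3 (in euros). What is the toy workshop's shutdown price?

The shutdown price is the minimum of AVC. VC = 75Q - 24Q^2 + 3Q^3, so AVC = 75 - 24Q + 3Q^2.
dAVC/dQ = -24 + 6Q = 0 gives Q = 4. min AVC = 75 - 24·4 + 3·4^2 = 27.
So the shutdown price is €27.

€27 per unit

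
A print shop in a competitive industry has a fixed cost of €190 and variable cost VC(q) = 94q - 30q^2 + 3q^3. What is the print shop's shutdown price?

€19 per unit

The shutdown price is the minimum of AVC. VC = 94q - 30q^2 + 3q^3, so AVC = 94 - 30q + 3q^2.
dAVC/dq = -30 + 6q = 0 gives q = 5. min AVC = 94 - 30·5 + 3·5^2 = 19.
The firm shuts down for any P below €19.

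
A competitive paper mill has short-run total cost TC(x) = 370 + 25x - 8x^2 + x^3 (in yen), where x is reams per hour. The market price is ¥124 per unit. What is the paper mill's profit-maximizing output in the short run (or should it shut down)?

Variable cost is VC = 25x - 8x^2 + x^3, so AVC = VC/x = 25 - 8x + x^2 and MC = dTC/dx = 25 - 16x + 3x^2.
The AVC parabola has its vertex at x = 8/2 = 4, where AVC = 25 - 8·4 + 4^2 = ¥9.
Since P = ¥124 ≥ min AVC = ¥9, price covers variable cost and the firm should produce.
Set P = MC: 124 = 25 - 16x + 3x^2 → -99 - 16x + 3x^2 = 0. The roots are x = -11/3 and x = 9; the profit-maximizing output is on the rising part of MC, so x* = 9.
Check: AVC at x = 9 is ¥34 ≤ P, so revenue covers variable cost.
Profit = P·x − TC = 124·9 − 676 = ¥440.

Produce at x = 9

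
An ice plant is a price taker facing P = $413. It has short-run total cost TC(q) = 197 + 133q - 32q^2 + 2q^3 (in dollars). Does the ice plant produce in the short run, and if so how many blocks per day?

Produce at q = 14

Strip out fixed cost: VC = 133q - 32q^2 + 2q^3. Then AVC = 133 - 32q + 2q^2 and MC = 133 - 64q + 6q^2.
AVC is minimized where dAVC/dq = -32 + 4q = 0, at q = 8; min AVC = 133 - 32·8 + 2·8^2 = $5.
Since P = $413 ≥ min AVC = $5, price covers variable cost and the firm should produce.
Set P = MC: 413 = 133 - 64q + 6q^2 → -280 - 64q + 6q^2 = 0. The roots are q = -10/3 and q = 14; the profit-maximizing output is on the rising part of MC, so q* = 14.
Check: AVC at q = 14 is $77 ≤ P, so revenue covers variable cost.
Profit = P·q − TC = 413·14 − 1275 = $4507.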